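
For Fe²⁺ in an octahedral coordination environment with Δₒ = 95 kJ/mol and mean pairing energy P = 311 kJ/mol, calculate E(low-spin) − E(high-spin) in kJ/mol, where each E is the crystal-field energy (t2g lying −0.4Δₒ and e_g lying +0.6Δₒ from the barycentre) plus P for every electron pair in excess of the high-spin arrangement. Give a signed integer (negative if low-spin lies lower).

Fe is in group 8, so Fe²⁺ is d⁶ (8 − 2 = 6).
High-spin d⁶ fills as t2g^4 e_g^2 with CFSE 4(−0.4) + 2(+0.6) = -0.4Δₒ = -38 kJ/mol.
For low-spin the configuration is t2g^6 e_g^0: orbital energy -2.4 × 95 = -228 kJ/mol, and 2 additional pairs relative to high-spin add 622 kJ/mol, giving 394 kJ/mol.
The difference is 394 − (-38) = 432 kJ/mol, so high-spin lies lower.

432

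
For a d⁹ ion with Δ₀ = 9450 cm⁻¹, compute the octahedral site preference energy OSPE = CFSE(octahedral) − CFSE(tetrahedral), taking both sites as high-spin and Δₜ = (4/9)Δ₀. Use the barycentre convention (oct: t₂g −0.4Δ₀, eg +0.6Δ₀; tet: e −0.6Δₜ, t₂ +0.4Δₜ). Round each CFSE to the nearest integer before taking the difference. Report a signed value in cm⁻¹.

Octahedral high-spin t₂g⁶ eg³: CFSE = -0.6 × 9450 = -5670 cm⁻¹.
Tetrahedral e⁴ t₂⁵ gives -0.4Δₜ = -0.4 × (4/9) × 9450 = -1680 cm⁻¹.
Subtracting, OSPE = -5670 − (-1680) = -3990 cm⁻¹.

-3990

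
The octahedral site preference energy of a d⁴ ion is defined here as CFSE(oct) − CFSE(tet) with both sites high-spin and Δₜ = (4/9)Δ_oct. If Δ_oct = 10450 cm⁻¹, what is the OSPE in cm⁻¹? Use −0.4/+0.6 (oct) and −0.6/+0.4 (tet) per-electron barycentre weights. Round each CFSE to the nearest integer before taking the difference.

-4412

Octahedral (high-spin): t2g^3 e_g^1, CFSE = 3(−0.4) + 1(+0.6) = -0.6Δ_oct = -0.6 × 10450 = -6270 cm⁻¹.
Tetrahedral: e^2 t2^2, CFSE = 2(−0.6) + 2(+0.4) = -0.4Δₜ = -0.4 × (4/9) × 10450 = -1858 cm⁻¹.
Subtracting, OSPE = -6270 − (-1858) = -4412 cm⁻¹.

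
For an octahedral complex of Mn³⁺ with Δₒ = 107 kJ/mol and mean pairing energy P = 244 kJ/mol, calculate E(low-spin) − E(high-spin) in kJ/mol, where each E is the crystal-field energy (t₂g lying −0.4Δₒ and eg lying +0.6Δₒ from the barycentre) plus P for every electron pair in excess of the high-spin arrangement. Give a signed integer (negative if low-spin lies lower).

137

Mn sits in group 7; removing 3 electrons leaves Mn³⁺ with 7 − 3 = 4 d electrons.
In the high-spin limit (t₂g³ eg¹) the orbital term is -0.6Δₒ = -64 kJ/mol, with no excess pairing.
Low-spin: t₂g⁴ eg⁰, orbital CFSE = -1.6Δₒ = -171 kJ/mol; plus 1 excess pair × P = +244 kJ/mol; total 73 kJ/mol.
Thus E(LS) − E(HS) = 137 kJ/mol.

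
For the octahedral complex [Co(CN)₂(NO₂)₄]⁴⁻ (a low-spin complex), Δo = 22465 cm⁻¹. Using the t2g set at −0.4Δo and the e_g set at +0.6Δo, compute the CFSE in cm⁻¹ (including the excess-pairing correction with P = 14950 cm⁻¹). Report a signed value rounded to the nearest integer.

-25487

Ligand charges: 2×(-1) from CN⁻ and 4×(-1) from NO₂⁻ sum to -6; with overall charge -4, Co is +2.
Co²⁺: group 9, so d-count = 9 − 2 = 7.
The d⁷ electrons fill as t2g^6 e_g^1.
The orbital stabilization is -1.8Δo = -1.8 × 22465 = -40437 cm⁻¹.
Relative to high-spin t2g^5 e_g^2 (2 paired), the low-spin configuration has 1 additional pair, contributing +1 × 14950 = +14950 cm⁻¹.
Net CFSE = -40437 + 14950 = -25487 cm⁻¹.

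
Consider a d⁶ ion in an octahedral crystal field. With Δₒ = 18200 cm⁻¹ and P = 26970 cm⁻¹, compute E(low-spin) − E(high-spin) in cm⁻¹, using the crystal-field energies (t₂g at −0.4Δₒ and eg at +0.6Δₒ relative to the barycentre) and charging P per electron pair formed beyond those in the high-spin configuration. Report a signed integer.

High-spin d⁶ fills as t₂g⁴ eg² with CFSE 4(−0.4) + 2(+0.6) = -0.4Δₒ = -7280 cm⁻¹.
Low-spin t₂g⁶ eg⁰ gives -2.4Δₒ = -43680 cm⁻¹, but forming 2 extra pairs costs 2P = 53940 cm⁻¹, so E(LS) = -43680 + 53940 = 10260 cm⁻¹.
E(LS) − E(HS) = 10260 − (-7280) = 17540 cm⁻¹.

17540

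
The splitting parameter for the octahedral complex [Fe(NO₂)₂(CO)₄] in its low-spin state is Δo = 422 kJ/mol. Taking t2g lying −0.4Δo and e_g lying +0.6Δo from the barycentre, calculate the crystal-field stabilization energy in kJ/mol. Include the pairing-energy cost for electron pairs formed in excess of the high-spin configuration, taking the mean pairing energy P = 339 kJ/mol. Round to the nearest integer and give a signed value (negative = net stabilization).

-335

Ligand charges: 2×(-1) from NO₂⁻ and 4×(+0) from CO sum to -2; with overall charge +0, Fe is +2.
Fe²⁺: group 8, so d-count = 8 − 2 = 6.
Electron filling gives t2g^6 e_g^0.
The orbital stabilization is -2.4Δo = -2.4 × 422 = -1013 kJ/mol.
Pairing penalty: 3 pairs vs 1 in the high-spin reference → 2 extra × P = 678 kJ/mol.
Net CFSE = -1013 + 678 = -335 kJ/mol.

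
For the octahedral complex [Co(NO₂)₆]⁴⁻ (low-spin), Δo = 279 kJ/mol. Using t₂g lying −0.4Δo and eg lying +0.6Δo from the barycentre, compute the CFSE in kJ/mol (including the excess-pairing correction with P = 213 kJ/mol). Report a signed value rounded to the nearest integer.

-289

Each NO₂⁻ contributes -1; 6 × (-1) = -6. With overall charge -4, Co is in the +2 oxidation state.
Group 9 minus oxidation state +2 gives a d⁷ configuration for Co²⁺.
Configuration: t₂g⁶ eg¹.
CFSE(orbital) = 6×(-0.4Δo) + 1×(0.6Δo) = -1.8Δo; with Δo = 279 kJ/mol that is -502 kJ/mol.
Relative to high-spin t₂g⁵ eg² (2 paired), the low-spin configuration has 1 additional pair, contributing +1 × 213 = +213 kJ/mol.
Overall CFSE = -502 + 213 = -289 kJ/mol.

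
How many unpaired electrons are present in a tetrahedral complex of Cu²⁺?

1

Cu is in group 11, so Cu²⁺ is d⁹ (11 − 2 = 9).
Tetrahedral splitting is small, so the complex is high-spin.
Configuration: e⁴ t₂⁵, giving 1 unpaired electron.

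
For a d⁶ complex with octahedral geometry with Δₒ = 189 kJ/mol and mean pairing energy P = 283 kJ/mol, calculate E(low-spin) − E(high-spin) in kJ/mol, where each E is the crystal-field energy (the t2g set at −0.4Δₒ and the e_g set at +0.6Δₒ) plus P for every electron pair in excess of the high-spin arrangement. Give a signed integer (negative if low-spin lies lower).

High-spin: t2g^4 e_g^2, CFSE = -0.4Δₒ = -76 kJ/mol.
Low-spin t2g^6 e_g^0 gives -2.4Δₒ = -454 kJ/mol, but forming 2 extra pairs costs 2P = 566 kJ/mol, so E(LS) = -454 + 566 = 112 kJ/mol.
The difference is 112 − (-76) = 188 kJ/mol, so high-spin lies lower.

188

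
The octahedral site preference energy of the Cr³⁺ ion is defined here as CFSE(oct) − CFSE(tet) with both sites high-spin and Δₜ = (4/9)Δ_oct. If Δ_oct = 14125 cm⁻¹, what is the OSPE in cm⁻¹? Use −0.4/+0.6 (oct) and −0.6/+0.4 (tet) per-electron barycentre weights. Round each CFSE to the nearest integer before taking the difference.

-11928

Cr is in group 6, so Cr³⁺ is d³ (6 − 3 = 3).
Octahedral (high-spin): t2g^3 e_g^0, CFSE = 3(−0.4) + 0(+0.6) = -1.2Δ_oct = -1.2 × 14125 = -16950 cm⁻¹.
Tetrahedral e^2 t2^1 gives -0.8Δₜ = -0.8 × (4/9) × 14125 = -5022 cm⁻¹.
Subtracting, OSPE = -16950 − (-5022) = -11928 cm⁻¹.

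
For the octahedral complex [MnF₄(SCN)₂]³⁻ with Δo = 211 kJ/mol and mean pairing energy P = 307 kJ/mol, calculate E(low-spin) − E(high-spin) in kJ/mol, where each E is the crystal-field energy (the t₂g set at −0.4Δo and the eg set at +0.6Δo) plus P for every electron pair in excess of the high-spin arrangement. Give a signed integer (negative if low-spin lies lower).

Ligand charges: 4×(-1) from F⁻ and 2×(-1) from SCN⁻ sum to -6; with overall charge -3, Mn is +3.
Mn sits in group 7; removing 3 electrons leaves Mn³⁺ with 7 − 3 = 4 d electrons.
High-spin d⁴ fills as t₂g³ eg¹ with CFSE 3(−0.4) + 1(+0.6) = -0.6Δo = -127 kJ/mol.
Low-spin t₂g⁴ eg⁰ gives -1.6Δo = -338 kJ/mol, but forming 1 extra pair costs 1P = 307 kJ/mol, so E(LS) = -338 + 307 = -31 kJ/mol.
The difference is -31 − (-127) = 96 kJ/mol, so high-spin lies lower.

96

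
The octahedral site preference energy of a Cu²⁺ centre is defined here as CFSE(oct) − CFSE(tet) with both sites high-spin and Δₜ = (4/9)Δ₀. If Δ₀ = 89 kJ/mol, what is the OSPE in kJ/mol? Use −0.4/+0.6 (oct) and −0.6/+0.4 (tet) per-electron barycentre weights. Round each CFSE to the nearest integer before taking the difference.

-37

Cu²⁺: group 11, so d-count = 11 − 2 = 9.
In an octahedral site d⁹ (HS) is t2g^6 e_g^3, giving CFSE(oct) = -0.6Δ₀ = -53 kJ/mol.
Tetrahedral e^4 t2^5 gives -0.4Δₜ = -0.4 × (4/9) × 89 = -16 kJ/mol.
OSPE = CFSE(oct) − CFSE(tet) = -53 − (-16) = -37 kJ/mol.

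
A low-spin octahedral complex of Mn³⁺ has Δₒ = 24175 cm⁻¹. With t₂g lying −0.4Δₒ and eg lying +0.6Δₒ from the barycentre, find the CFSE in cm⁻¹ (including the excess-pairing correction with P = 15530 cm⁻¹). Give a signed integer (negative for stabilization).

Mn³⁺: group 7, so d-count = 7 − 3 = 4.
Configuration: t₂g⁴ eg⁰.
CFSE(orbital) = 4×(-0.4Δₒ) + 0×(0.6Δₒ) = -1.6Δₒ; with Δₒ = 24175 cm⁻¹ that is -38680 cm⁻¹.
Pairing penalty: 1 pair vs 0 in the high-spin reference → 1 extra × P = 15530 cm⁻¹.
Overall CFSE = -38680 + 15530 = -23150 cm⁻¹.

-23150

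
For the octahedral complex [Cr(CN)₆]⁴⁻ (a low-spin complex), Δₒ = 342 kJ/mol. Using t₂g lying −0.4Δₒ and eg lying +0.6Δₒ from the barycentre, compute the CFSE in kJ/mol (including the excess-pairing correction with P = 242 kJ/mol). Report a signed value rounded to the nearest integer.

Each CN⁻ contributes -1; 6 × (-1) = -6. With overall charge -4, Cr is in the +2 oxidation state.
Group 6 minus oxidation state +2 gives a d⁴ configuration for Cr²⁺.
Configuration: t₂g⁴ eg⁰.
Orbital CFSE = 4(-0.4) + 0(0.6) = -1.6Δₒ = -1.6 × 342 = -547 kJ/mol.
High-spin d⁴ would be t₂g³ eg¹ with 0 pairs; low-spin has 1, so 1 excess pair costs +1P = +242 kJ/mol.
Overall CFSE = -547 + 242 = -305 kJ/mol.

-305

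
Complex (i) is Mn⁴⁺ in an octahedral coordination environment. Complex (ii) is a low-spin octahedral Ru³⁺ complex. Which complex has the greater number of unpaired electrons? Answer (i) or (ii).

(i): Mn sits in group 7; removing 4 electrons leaves Mn⁴⁺ with 7 − 4 = 3 d electrons; For octahedral d³ the high- and low-spin configurations coincide; t2g^3 e_g^0 → 3 unpaired.
(ii): Group 8 minus oxidation state +3 gives a d⁵ configuration for Ru³⁺; t₂g⁵ eg⁰ → 1 unpaired.
So (i) has more unpaired electrons.

(i)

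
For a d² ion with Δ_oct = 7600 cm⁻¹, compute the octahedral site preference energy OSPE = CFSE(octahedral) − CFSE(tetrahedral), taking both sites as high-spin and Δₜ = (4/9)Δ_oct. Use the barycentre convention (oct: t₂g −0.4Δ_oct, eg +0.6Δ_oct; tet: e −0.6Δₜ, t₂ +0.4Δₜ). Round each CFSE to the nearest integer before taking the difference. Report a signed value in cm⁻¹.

-2027

Octahedral high-spin t2g^2 e_g^0: CFSE = -0.8 × 7600 = -6080 cm⁻¹.
In a tetrahedral site the filling is e^2 t2^0: CFSE(tet) = -1.2Δₜ = -1.2 × (4/9)(7600) = -4053 cm⁻¹.
OSPE = -6080 − (-4053) = -2027 cm⁻¹.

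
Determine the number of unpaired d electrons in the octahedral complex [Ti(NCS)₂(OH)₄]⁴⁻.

2

Ligand charges: 2×(-1) from NCS⁻ and 4×(-1) from OH⁻ sum to -6; with overall charge -4, Ti is +2.
Ti is in group 4, so Ti²⁺ is d² (4 − 2 = 2).
Configuration: t₂g² eg⁰, giving 2 unpaired electrons.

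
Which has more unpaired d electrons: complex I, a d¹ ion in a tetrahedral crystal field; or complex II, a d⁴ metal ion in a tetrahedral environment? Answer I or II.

II

I: With tetrahedral geometry the complex is necessarily high-spin; e^1 t2^0 → 1 unpaired.
II: Tetrahedral splitting is small, so the complex is high-spin; e² t₂² → 4 unpaired.
So II has more unpaired electrons.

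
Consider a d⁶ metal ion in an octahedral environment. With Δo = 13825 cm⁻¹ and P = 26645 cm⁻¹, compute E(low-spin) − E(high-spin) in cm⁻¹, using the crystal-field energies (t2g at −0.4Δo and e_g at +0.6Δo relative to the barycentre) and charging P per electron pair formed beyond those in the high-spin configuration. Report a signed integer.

High-spin: t2g^4 e_g^2, CFSE = -0.4Δo = -5530 cm⁻¹.
Low-spin: t2g^6 e_g^0, orbital CFSE = -2.4Δo = -33180 cm⁻¹; plus 2 excess pairs × P = +53290 cm⁻¹; total 20110 cm⁻¹.
The difference is 20110 − (-5530) = 25640 cm⁻¹, so high-spin lies lower.

25640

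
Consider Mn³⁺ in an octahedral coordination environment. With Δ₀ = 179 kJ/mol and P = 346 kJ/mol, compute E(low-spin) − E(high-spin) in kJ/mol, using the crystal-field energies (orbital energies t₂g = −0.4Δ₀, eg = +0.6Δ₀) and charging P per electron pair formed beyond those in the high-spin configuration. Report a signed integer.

Mn sits in group 7; removing 3 electrons leaves Mn³⁺ with 7 − 3 = 4 d electrons.
High-spin: t₂g³ eg¹, CFSE = -0.6Δ₀ = -107 kJ/mol.
Low-spin t₂g⁴ eg⁰ gives -1.6Δ₀ = -286 kJ/mol, but forming 1 extra pair costs 1P = 346 kJ/mol, so E(LS) = -286 + 346 = 60 kJ/mol.
The difference is 60 − (-107) = 167 kJ/mol, so high-spin lies lower.

167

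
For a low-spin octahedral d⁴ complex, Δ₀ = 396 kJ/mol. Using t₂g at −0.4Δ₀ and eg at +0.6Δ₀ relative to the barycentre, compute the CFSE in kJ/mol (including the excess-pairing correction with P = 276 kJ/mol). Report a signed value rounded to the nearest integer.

The d⁴ electrons fill as t₂g⁴ eg⁰.
The orbital stabilization is -1.6Δ₀ = -1.6 × 396 = -634 kJ/mol.
Relative to high-spin t₂g³ eg¹ (0 paired), the low-spin configuration has 1 additional pair, contributing +1 × 276 = +276 kJ/mol.
Net CFSE = -634 + 276 = -358 kJ/mol.

-358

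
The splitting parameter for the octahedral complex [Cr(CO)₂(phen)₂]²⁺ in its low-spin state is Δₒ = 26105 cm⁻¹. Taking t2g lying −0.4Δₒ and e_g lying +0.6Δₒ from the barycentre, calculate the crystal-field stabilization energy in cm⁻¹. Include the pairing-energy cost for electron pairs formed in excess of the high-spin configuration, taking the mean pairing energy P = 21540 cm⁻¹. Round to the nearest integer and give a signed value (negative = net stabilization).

-20228

Ligand charges: 2×(+0) from CO and 2×(+0) from phen sum to +0; with overall charge +2, Cr is +2.
Group 6 minus oxidation state +2 gives a d⁴ configuration for Cr²⁺.
The d⁴ electrons fill as t2g^4 e_g^0.
Orbital CFSE = 4(-0.4) + 0(0.6) = -1.6Δₒ = -1.6 × 26105 = -41768 cm⁻¹.
High-spin d⁴ would be t2g^3 e_g^1 with 0 pairs; low-spin has 1, so 1 excess pair costs +1P = +21540 cm⁻¹.
Combining: -41768 + 21540 = -20228 cm⁻¹.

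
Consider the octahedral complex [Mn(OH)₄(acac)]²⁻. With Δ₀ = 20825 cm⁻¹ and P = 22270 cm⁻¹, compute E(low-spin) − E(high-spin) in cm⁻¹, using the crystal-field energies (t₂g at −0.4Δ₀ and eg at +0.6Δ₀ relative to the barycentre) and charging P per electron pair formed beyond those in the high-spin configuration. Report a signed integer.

Ligand charges: 4×(-1) from OH⁻ and 1×(-1) from acac⁻ sum to -5; with overall charge -2, Mn is +3.
Mn³⁺: group 7, so d-count = 7 − 3 = 4.
High-spin d⁴ fills as t₂g³ eg¹ with CFSE 3(−0.4) + 1(+0.6) = -0.6Δ₀ = -12495 cm⁻¹.
For low-spin the configuration is t₂g⁴ eg⁰: orbital energy -1.6 × 20825 = -33320 cm⁻¹, and 1 additional pair relative to high-spin adds 22270 cm⁻¹, giving -11050 cm⁻¹.
The difference is -11050 − (-12495) = 1445 cm⁻¹, so high-spin lies lower.

1445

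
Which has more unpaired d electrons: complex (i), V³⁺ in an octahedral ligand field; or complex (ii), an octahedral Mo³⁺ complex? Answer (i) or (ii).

(i): V³⁺: group 5, so d-count = 5 − 3 = 2; t2g^2 e_g^0 → 2 unpaired.
(ii): Group 6 minus oxidation state +3 gives a d³ configuration for Mo³⁺; For octahedral d³ the high- and low-spin configurations coincide; t₂g³ eg⁰ → 3 unpaired.
So (ii) has more unpaired electrons.

(ii)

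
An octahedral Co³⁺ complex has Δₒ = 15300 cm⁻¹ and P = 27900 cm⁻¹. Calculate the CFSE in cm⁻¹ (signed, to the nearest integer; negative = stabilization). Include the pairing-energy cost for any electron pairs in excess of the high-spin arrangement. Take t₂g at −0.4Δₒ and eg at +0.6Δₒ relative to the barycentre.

Co is in group 9, so Co³⁺ is d⁶ (9 − 3 = 6).
Δₒ < P, so pairing is avoided: the ground state is high-spin.
That gives t₂g⁴ eg².
Orbital CFSE = -0.4Δₒ = -0.4 × 15300 = -6120 cm⁻¹.
High-spin has no excess pairs, so no pairing correction applies.

-6120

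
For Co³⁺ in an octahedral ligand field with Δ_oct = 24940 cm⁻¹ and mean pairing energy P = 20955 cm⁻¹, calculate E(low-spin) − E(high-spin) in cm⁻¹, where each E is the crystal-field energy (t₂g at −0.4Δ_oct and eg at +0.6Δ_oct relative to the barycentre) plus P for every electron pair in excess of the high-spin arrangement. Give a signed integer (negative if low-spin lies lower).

-7970

Co³⁺: group 9, so d-count = 9 − 3 = 6.
High-spin d⁶ fills as t₂g⁴ eg² with CFSE 4(−0.4) + 2(+0.6) = -0.4Δ_oct = -9976 cm⁻¹.
Low-spin t₂g⁶ eg⁰ gives -2.4Δ_oct = -59856 cm⁻¹, but forming 2 extra pairs costs 2P = 41910 cm⁻¹, so E(LS) = -59856 + 41910 = -17946 cm⁻¹.
Thus E(LS) − E(HS) = -7970 cm⁻¹.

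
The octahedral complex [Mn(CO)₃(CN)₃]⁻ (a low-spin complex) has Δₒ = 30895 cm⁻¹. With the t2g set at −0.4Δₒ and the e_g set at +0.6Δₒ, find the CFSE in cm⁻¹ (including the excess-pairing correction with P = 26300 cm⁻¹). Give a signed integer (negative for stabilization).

-9190

Ligand charges: 3×(+0) from CO and 3×(-1) from CN⁻ sum to -3; with overall charge -1, Mn is +2.
Mn sits in group 7; removing 2 electrons leaves Mn²⁺ with 7 − 2 = 5 d electrons.
Electron filling gives t2g^5 e_g^0.
The orbital stabilization is -2.0Δₒ = -2.0 × 30895 = -61790 cm⁻¹.
Pairing penalty: 2 pairs vs 0 in the high-spin reference → 2 extra × P = 52600 cm⁻¹.
Net CFSE = -61790 + 52600 = -9190 cm⁻¹.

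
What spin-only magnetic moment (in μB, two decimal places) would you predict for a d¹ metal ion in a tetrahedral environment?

Tetrahedral fields are weak (Δₜ ≈ 4/9 Δₒ), so electrons fill high-spin.
Configuration: e¹ t₂⁰ → 1 unpaired electron.
μ(spin-only) = √[1(1+2)] = √3 ≈ 1.73 μB.

1.73 μB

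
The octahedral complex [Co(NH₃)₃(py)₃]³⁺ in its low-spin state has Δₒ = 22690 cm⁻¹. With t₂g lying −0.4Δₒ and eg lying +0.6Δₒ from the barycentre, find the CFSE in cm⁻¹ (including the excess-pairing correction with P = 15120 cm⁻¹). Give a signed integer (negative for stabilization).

-24216

Ligand charges: 3×(+0) from NH₃ and 3×(+0) from py sum to +0; with overall charge +3, Co is +3.
Co is in group 9, so Co³⁺ is d⁶ (9 − 3 = 6).
The d⁶ electrons fill as t₂g⁶ eg⁰.
CFSE(orbital) = 6×(-0.4Δₒ) + 0×(0.6Δₒ) = -2.4Δₒ; with Δₒ = 22690 cm⁻¹ that is -54456 cm⁻¹.
Pairing penalty: 3 pairs vs 1 in the high-spin reference → 2 extra × P = 30240 cm⁻¹.
Net CFSE = -54456 + 30240 = -24216 cm⁻¹.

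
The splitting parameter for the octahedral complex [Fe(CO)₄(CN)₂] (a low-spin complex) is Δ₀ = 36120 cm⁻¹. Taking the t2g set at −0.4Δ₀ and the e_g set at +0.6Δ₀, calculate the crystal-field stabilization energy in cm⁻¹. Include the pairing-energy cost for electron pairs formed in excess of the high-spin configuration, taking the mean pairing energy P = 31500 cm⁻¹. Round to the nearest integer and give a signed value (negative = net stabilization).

-23688

Ligand charges: 4×(+0) from CO and 2×(-1) from CN⁻ sum to -2; with overall charge +0, Fe is +2.
Fe is in group 8, so Fe²⁺ is d⁶ (8 − 2 = 6).
Electron filling gives t2g^6 e_g^0.
CFSE(orbital) = 6×(-0.4Δ₀) + 0×(0.6Δ₀) = -2.4Δ₀; with Δ₀ = 36120 cm⁻¹ that is -86688 cm⁻¹.
Relative to high-spin t2g^4 e_g^2 (1 paired), the low-spin configuration has 2 additional pairs, contributing +2 × 31500 = +63000 cm⁻¹.
Net CFSE = -86688 + 63000 = -23688 cm⁻¹.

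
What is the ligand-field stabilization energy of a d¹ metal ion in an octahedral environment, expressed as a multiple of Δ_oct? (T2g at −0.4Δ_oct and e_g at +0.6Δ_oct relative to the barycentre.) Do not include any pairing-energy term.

Configuration: t2g^1 e_g^0.
CFSE = 1(-0.4Δ_oct) + 0(0.6Δ_oct) = -0.4Δ_oct + 0.0Δ_oct = -0.4Δ_oct.

-0.4 Δ_oct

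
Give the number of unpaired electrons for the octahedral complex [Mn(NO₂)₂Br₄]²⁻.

Ligand charges: 2×(-1) from NO₂⁻ and 4×(-1) from Br⁻ sum to -6; with overall charge -2, Mn is +4.
Group 7 minus oxidation state +4 gives a d³ configuration for Mn⁴⁺.
Configuration: t2g^3 e_g^0, giving 3 unpaired electrons.

3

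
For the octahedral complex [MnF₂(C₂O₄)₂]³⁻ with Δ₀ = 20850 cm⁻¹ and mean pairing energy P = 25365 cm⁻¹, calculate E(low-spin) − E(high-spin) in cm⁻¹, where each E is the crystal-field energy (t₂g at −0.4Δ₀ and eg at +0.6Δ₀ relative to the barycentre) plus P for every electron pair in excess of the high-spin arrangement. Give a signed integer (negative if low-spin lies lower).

4515

Ligand charges: 2×(-1) from F⁻ and 2×(-2) from C₂O₄²⁻ sum to -6; with overall charge -3, Mn is +3.
Mn³⁺: group 7, so d-count = 7 − 3 = 4.
High-spin d⁴ fills as t₂g³ eg¹ with CFSE 3(−0.4) + 1(+0.6) = -0.6Δ₀ = -12510 cm⁻¹.
Low-spin t₂g⁴ eg⁰ gives -1.6Δ₀ = -33360 cm⁻¹, but forming 1 extra pair costs 1P = 25365 cm⁻¹, so E(LS) = -33360 + 25365 = -7995 cm⁻¹.
E(LS) − E(HS) = -7995 − (-12510) = 4515 cm⁻¹.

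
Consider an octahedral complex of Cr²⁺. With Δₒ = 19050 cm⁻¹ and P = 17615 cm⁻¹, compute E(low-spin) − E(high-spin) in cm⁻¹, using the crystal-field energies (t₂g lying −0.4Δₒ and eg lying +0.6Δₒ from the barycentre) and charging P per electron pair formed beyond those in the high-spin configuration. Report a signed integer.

-1435

Cr is in group 6, so Cr²⁺ is d⁴ (6 − 2 = 4).
High-spin d⁴ fills as t₂g³ eg¹ with CFSE 3(−0.4) + 1(+0.6) = -0.6Δₒ = -11430 cm⁻¹.
Low-spin t₂g⁴ eg⁰ gives -1.6Δₒ = -30480 cm⁻¹, but forming 1 extra pair costs 1P = 17615 cm⁻¹, so E(LS) = -30480 + 17615 = -12865 cm⁻¹.
Thus E(LS) − E(HS) = -1435 cm⁻¹.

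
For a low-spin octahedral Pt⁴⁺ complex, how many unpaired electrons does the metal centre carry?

Pt is in group 10, so Pt⁴⁺ is d⁶ (10 − 4 = 6).
Configuration: t₂g⁶ eg⁰, giving 0 unpaired electrons.

0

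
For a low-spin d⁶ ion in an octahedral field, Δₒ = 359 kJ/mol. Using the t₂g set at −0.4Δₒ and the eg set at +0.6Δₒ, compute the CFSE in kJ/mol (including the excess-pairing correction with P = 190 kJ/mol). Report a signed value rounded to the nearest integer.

Configuration: t₂g⁶ eg⁰.
CFSE(orbital) = 6×(-0.4Δₒ) + 0×(0.6Δₒ) = -2.4Δₒ; with Δₒ = 359 kJ/mol that is -862 kJ/mol.
Relative to high-spin t₂g⁴ eg² (1 paired), the low-spin configuration has 2 additional pairs, contributing +2 × 190 = +380 kJ/mol.
Combining: -862 + 380 = -482 kJ/mol.

-482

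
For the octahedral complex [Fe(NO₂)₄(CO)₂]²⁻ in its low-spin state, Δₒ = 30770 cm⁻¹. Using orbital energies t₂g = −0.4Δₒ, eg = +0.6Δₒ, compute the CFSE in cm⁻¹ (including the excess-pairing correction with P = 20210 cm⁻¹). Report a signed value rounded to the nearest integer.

Ligand charges: 4×(-1) from NO₂⁻ and 2×(+0) from CO sum to -4; with overall charge -2, Fe is +2.
Fe²⁺: group 8, so d-count = 8 − 2 = 6.
Configuration: t₂g⁶ eg⁰.
CFSE(orbital) = 6×(-0.4Δₒ) + 0×(0.6Δₒ) = -2.4Δₒ; with Δₒ = 30770 cm⁻¹ that is -73848 cm⁻¹.
Relative to high-spin t₂g⁴ eg² (1 paired), the low-spin configuration has 2 additional pairs, contributing +2 × 20210 = +40420 cm⁻¹.
Overall CFSE = -73848 + 40420 = -33428 cm⁻¹.

-33428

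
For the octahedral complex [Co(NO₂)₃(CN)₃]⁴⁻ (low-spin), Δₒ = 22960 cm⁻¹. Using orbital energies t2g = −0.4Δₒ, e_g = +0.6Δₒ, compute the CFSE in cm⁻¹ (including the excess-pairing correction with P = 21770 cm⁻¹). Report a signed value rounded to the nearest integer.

Ligand charges: 3×(-1) from NO₂⁻ and 3×(-1) from CN⁻ sum to -6; with overall charge -4, Co is +2.
Group 9 minus oxidation state +2 gives a d⁷ configuration for Co²⁺.
Configuration: t2g^6 e_g^1.
Orbital CFSE = 6(-0.4) + 1(0.6) = -1.8Δₒ = -1.8 × 22960 = -41328 cm⁻¹.
Pairing penalty: 3 pairs vs 2 in the high-spin reference → 1 extra × P = 21770 cm⁻¹.
Combining: -41328 + 21770 = -19558 cm⁻¹.

-19558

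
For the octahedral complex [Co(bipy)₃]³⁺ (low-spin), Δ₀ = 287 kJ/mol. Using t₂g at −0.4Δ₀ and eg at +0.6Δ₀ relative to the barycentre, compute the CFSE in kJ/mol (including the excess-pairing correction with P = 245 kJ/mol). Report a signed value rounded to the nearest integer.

bipy is neutral, so the +3 overall charge sits on Co: oxidation state +3.
Co sits in group 9; removing 3 electrons leaves Co³⁺ with 9 − 3 = 6 d electrons.
The d⁶ electrons fill as t₂g⁶ eg⁰.
The orbital stabilization is -2.4Δ₀ = -2.4 × 287 = -689 kJ/mol.
Relative to high-spin t₂g⁴ eg² (1 paired), the low-spin configuration has 2 additional pairs, contributing +2 × 245 = +490 kJ/mol.
Combining: -689 + 490 = -199 kJ/mol.

-199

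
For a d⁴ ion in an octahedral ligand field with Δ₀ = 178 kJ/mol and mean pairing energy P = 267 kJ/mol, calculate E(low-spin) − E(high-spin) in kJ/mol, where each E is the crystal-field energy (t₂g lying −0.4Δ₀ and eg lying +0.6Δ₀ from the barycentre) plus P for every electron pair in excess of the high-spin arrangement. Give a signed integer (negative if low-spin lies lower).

89

In the high-spin limit (t₂g³ eg¹) the orbital term is -0.6Δ₀ = -107 kJ/mol, with no excess pairing.
For low-spin the configuration is t₂g⁴ eg⁰: orbital energy -1.6 × 178 = -285 kJ/mol, and 1 additional pair relative to high-spin adds 267 kJ/mol, giving -18 kJ/mol.
The difference is -18 − (-107) = 89 kJ/mol, so high-spin lies lower.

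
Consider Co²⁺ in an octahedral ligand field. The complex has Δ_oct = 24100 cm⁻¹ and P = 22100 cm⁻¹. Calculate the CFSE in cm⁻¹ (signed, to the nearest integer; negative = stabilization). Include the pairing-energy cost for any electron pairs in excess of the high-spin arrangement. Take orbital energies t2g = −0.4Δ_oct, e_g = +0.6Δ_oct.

-21280

Co sits in group 9; removing 2 electrons leaves Co²⁺ with 9 − 2 = 7 d electrons.
With Δ_oct > P the complex is low-spin.
Configuration: t2g^6 e_g^1.
Orbital CFSE = -1.8Δ_oct = -1.8 × 24100 = -43380 cm⁻¹.
Excess pairs vs high-spin: 3 − 2 = 1; pairing cost = +22100 cm⁻¹.
Net CFSE = -43380 + 22100 = -21280 cm⁻¹.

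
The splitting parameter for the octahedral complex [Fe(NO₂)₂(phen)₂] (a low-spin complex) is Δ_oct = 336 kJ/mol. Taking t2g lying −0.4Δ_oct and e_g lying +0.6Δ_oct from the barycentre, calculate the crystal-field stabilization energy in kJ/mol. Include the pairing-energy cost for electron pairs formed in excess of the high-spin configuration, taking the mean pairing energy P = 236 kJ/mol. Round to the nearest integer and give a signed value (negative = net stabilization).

-334

Ligand charges: 2×(-1) from NO₂⁻ and 2×(+0) from phen sum to -2; with overall charge +0, Fe is +2.
Fe²⁺: group 8, so d-count = 8 − 2 = 6.
The d⁶ electrons fill as t2g^6 e_g^0.
The orbital stabilization is -2.4Δ_oct = -2.4 × 336 = -806 kJ/mol.
Pairing penalty: 3 pairs vs 1 in the high-spin reference → 2 extra × P = 472 kJ/mol.
Combining: -806 + 472 = -334 kJ/mol.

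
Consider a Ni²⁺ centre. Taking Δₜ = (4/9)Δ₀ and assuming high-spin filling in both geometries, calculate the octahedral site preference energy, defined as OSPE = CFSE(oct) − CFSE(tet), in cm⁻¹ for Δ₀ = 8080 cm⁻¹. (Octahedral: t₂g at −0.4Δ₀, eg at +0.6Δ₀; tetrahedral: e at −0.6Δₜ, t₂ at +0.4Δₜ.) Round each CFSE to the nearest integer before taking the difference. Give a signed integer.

-6823

Ni²⁺: group 10, so d-count = 10 − 2 = 8.
Octahedral (high-spin): t2g^6 e_g^2, CFSE = 6(−0.4) + 2(+0.6) = -1.2Δ₀ = -1.2 × 8080 = -9696 cm⁻¹.
Tetrahedral: e^4 t2^4, CFSE = 4(−0.6) + 4(+0.4) = -0.8Δₜ = -0.8 × (4/9) × 8080 = -2873 cm⁻¹.
OSPE = CFSE(oct) − CFSE(tet) = -9696 − (-2873) = -6823 cm⁻¹.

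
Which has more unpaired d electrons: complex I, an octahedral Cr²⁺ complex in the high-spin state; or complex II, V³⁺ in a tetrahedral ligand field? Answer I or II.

I: Cr²⁺: group 6, so d-count = 6 − 2 = 4; t₂g³ eg¹ → 4 unpaired.
II: V sits in group 5; removing 3 electrons leaves V³⁺ with 5 − 3 = 2 d electrons; Tetrahedral splitting is small, so the complex is high-spin; e² t₂⁰ → 2 unpaired.
So I has more unpaired electrons.

I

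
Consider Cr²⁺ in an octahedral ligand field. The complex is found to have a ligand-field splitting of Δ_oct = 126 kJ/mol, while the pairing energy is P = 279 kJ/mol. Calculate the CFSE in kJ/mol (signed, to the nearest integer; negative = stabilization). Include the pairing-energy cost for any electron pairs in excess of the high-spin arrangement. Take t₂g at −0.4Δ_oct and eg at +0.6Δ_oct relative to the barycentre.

-76

Cr sits in group 6; removing 2 electrons leaves Cr²⁺ with 6 − 2 = 4 d electrons.
With Δ_oct < P the complex is high-spin.
Configuration: t₂g³ eg¹.
Orbital CFSE = -0.6Δ_oct = -0.6 × 126 = -76 kJ/mol.
High-spin has no excess pairs, so no pairing correction applies.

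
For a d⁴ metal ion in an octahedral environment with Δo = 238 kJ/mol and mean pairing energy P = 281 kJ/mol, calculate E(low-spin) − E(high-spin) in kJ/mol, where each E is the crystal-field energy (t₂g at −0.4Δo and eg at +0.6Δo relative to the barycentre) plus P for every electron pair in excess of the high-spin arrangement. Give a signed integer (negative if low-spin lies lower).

In the high-spin limit (t₂g³ eg¹) the orbital term is -0.6Δo = -143 kJ/mol, with no excess pairing.
Low-spin t₂g⁴ eg⁰ gives -1.6Δo = -381 kJ/mol, but forming 1 extra pair costs 1P = 281 kJ/mol, so E(LS) = -381 + 281 = -100 kJ/mol.
E(LS) − E(HS) = -100 − (-143) = 43 kJ/mol.

43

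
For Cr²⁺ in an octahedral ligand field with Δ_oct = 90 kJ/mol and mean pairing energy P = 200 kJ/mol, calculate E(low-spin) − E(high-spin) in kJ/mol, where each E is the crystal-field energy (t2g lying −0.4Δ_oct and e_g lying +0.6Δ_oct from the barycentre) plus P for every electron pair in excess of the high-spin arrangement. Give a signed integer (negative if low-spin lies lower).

Group 6 minus oxidation state +2 gives a d⁴ configuration for Cr²⁺.
High-spin: t2g^3 e_g^1, CFSE = -0.6Δ_oct = -54 kJ/mol.
Low-spin: t2g^4 e_g^0, orbital CFSE = -1.6Δ_oct = -144 kJ/mol; plus 1 excess pair × P = +200 kJ/mol; total 56 kJ/mol.
The difference is 56 − (-54) = 110 kJ/mol, so high-spin lies lower.

110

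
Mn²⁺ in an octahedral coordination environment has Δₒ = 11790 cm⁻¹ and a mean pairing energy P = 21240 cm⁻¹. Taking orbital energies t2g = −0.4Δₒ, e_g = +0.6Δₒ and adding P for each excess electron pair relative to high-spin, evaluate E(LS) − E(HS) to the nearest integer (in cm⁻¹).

Mn²⁺: group 7, so d-count = 7 − 2 = 5.
High-spin: t2g^3 e_g^2, CFSE = 0.0Δₒ = 0 cm⁻¹.
For low-spin the configuration is t2g^5 e_g^0: orbital energy -2.0 × 11790 = -23580 cm⁻¹, and 2 additional pairs relative to high-spin add 42480 cm⁻¹, giving 18900 cm⁻¹.
The difference is 18900 − (0) = 18900 cm⁻¹, so high-spin lies lower.

18900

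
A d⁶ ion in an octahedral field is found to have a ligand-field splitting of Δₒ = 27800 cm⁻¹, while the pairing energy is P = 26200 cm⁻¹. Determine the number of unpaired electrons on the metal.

0

Here Δₒ > P (27800 > 26200), so the low-spin state is favoured.
That gives t2g^6 e_g^0.
Unpaired electrons: 0.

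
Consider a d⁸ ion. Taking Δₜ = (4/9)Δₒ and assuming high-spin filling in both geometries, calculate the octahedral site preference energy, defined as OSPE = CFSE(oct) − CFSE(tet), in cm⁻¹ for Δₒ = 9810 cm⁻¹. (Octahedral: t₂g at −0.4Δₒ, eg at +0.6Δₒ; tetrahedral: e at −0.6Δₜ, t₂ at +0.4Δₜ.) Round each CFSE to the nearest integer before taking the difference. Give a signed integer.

-8284

In an octahedral site d⁸ (HS) is t₂g⁶ eg², giving CFSE(oct) = -1.2Δₒ = -11772 cm⁻¹.
In a tetrahedral site the filling is e⁴ t₂⁴: CFSE(tet) = -0.8Δₜ = -0.8 × (4/9)(9810) = -3488 cm⁻¹.
OSPE = CFSE(oct) − CFSE(tet) = -11772 − (-3488) = -8284 cm⁻¹.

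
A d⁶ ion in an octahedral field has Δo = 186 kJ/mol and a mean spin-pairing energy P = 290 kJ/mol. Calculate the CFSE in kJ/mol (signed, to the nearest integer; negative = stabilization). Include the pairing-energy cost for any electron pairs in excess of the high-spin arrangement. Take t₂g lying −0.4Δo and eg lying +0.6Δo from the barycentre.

Here Δo < P (186 < 290), so the high-spin state is favoured.
Filling d⁶ accordingly: t₂g⁴ eg².
Orbital CFSE = -0.4Δo = -0.4 × 186 = -74 kJ/mol.
High-spin has no excess pairs, so no pairing correction applies.

-74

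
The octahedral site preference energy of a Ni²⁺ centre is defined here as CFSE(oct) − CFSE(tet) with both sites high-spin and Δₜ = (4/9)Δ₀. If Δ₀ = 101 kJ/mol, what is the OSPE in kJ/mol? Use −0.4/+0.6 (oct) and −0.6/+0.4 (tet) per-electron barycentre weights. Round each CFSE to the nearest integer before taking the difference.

Ni sits in group 10; removing 2 electrons leaves Ni²⁺ with 10 − 2 = 8 d electrons.
Octahedral (high-spin): t₂g⁶ eg², CFSE = 6(−0.4) + 2(+0.6) = -1.2Δ₀ = -1.2 × 101 = -121 kJ/mol.
Tetrahedral: e⁴ t₂⁴, CFSE = 4(−0.6) + 4(+0.4) = -0.8Δₜ = -0.8 × (4/9) × 101 = -36 kJ/mol.
Subtracting, OSPE = -121 − (-36) = -85 kJ/mol.

-85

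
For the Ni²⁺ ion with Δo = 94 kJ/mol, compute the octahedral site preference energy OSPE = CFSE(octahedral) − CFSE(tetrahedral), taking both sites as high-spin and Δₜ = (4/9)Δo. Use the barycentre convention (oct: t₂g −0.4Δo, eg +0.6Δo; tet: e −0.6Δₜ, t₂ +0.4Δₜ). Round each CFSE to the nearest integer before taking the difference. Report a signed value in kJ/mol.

-80

Group 10 minus oxidation state +2 gives a d⁸ configuration for Ni²⁺.
Octahedral (high-spin): t₂g⁶ eg², CFSE = 6(−0.4) + 2(+0.6) = -1.2Δo = -1.2 × 94 = -113 kJ/mol.
In a tetrahedral site the filling is e⁴ t₂⁴: CFSE(tet) = -0.8Δₜ = -0.8 × (4/9)(94) = -33 kJ/mol.
OSPE = -113 − (-33) = -80 kJ/mol.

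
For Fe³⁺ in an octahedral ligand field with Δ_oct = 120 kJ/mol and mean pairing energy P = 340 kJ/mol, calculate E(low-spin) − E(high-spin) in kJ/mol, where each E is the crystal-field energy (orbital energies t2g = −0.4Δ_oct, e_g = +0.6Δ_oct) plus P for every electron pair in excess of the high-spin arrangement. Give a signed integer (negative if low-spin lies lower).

Fe³⁺: group 8, so d-count = 8 − 3 = 5.
High-spin: t2g^3 e_g^2, CFSE = 0.0Δ_oct = 0 kJ/mol.
Low-spin: t2g^5 e_g^0, orbital CFSE = -2.0Δ_oct = -240 kJ/mol; plus 2 excess pairs × P = +680 kJ/mol; total 440 kJ/mol.
E(LS) − E(HS) = 440 − (0) = 440 kJ/mol.

440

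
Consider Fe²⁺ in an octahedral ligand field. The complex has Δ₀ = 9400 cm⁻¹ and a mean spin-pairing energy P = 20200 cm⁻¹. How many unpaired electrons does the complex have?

Fe²⁺: group 8, so d-count = 8 − 2 = 6.
With Δ₀ < P the complex is high-spin.
Filling d⁶ accordingly: t₂g⁴ eg².
Unpaired electrons: 4.

4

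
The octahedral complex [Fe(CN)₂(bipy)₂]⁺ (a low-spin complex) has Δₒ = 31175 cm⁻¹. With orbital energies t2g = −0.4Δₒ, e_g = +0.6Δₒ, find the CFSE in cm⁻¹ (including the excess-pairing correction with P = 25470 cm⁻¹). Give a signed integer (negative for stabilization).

-11410

Ligand charges: 2×(-1) from CN⁻ and 2×(+0) from bipy sum to -2; with overall charge +1, Fe is +3.
Fe is in group 8, so Fe³⁺ is d⁵ (8 − 3 = 5).
Electron filling gives t2g^5 e_g^0.
CFSE(orbital) = 5×(-0.4Δₒ) + 0×(0.6Δₒ) = -2.0Δₒ; with Δₒ = 31175 cm⁻¹ that is -62350 cm⁻¹.
High-spin d⁵ would be t2g^3 e_g^2 with 0 pairs; low-spin has 2, so 2 excess pairs cost +2P = +50940 cm⁻¹.
Overall CFSE = -62350 + 50940 = -11410 cm⁻¹.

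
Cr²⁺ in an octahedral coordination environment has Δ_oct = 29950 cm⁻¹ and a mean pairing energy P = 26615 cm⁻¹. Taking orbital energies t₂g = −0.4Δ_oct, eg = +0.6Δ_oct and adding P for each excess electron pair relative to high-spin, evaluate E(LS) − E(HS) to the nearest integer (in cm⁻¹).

Cr sits in group 6; removing 2 electrons leaves Cr²⁺ with 6 − 2 = 4 d electrons.
In the high-spin limit (t₂g³ eg¹) the orbital term is -0.6Δ_oct = -17970 cm⁻¹, with no excess pairing.
Low-spin: t₂g⁴ eg⁰, orbital CFSE = -1.6Δ_oct = -47920 cm⁻¹; plus 1 excess pair × P = +26615 cm⁻¹; total -21305 cm⁻¹.
E(LS) − E(HS) = -21305 − (-17970) = -3335 cm⁻¹.

-3335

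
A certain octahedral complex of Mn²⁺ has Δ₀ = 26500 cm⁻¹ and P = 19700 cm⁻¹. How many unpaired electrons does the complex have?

Group 7 minus oxidation state +2 gives a d⁵ configuration for Mn²⁺.
Here Δ₀ > P (26500 > 19700), so the low-spin state is favoured.
Filling d⁵ accordingly: t₂g⁵ eg⁰.
Unpaired electrons: 1.

1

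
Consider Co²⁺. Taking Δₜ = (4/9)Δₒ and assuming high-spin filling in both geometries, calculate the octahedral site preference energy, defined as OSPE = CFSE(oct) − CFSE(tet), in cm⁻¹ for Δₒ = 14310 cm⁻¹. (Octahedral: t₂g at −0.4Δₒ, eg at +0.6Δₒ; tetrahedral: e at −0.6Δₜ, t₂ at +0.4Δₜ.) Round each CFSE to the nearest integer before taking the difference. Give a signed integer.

-3816

Co²⁺: group 9, so d-count = 9 − 2 = 7.
Octahedral high-spin t₂g⁵ eg²: CFSE = -0.8 × 14310 = -11448 cm⁻¹.
Tetrahedral: e⁴ t₂³, CFSE = 4(−0.6) + 3(+0.4) = -1.2Δₜ = -1.2 × (4/9) × 14310 = -7632 cm⁻¹.
OSPE = CFSE(oct) − CFSE(tet) = -11448 − (-7632) = -3816 cm⁻¹.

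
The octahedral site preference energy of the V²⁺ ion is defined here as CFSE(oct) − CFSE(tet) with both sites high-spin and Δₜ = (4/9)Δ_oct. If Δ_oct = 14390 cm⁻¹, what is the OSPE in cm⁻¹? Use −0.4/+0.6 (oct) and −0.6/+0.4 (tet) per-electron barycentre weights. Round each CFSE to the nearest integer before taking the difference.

-12152

Group 5 minus oxidation state +2 gives a d³ configuration for V²⁺.
Octahedral (high-spin): t2g^3 e_g^0, CFSE = 3(−0.4) + 0(+0.6) = -1.2Δ_oct = -1.2 × 14390 = -17268 cm⁻¹.
Tetrahedral e^2 t2^1 gives -0.8Δₜ = -0.8 × (4/9) × 14390 = -5116 cm⁻¹.
OSPE = -17268 − (-5116) = -12152 cm⁻¹.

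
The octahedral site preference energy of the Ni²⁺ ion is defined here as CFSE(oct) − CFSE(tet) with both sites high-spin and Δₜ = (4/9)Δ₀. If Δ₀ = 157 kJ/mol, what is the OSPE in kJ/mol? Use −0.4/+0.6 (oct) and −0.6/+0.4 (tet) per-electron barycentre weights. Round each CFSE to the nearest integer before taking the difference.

Ni sits in group 10; removing 2 electrons leaves Ni²⁺ with 10 − 2 = 8 d electrons.
Octahedral high-spin t₂g⁶ eg²: CFSE = -1.2 × 157 = -188 kJ/mol.
In a tetrahedral site the filling is e⁴ t₂⁴: CFSE(tet) = -0.8Δₜ = -0.8 × (4/9)(157) = -56 kJ/mol.
OSPE = -188 − (-56) = -132 kJ/mol.

-132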